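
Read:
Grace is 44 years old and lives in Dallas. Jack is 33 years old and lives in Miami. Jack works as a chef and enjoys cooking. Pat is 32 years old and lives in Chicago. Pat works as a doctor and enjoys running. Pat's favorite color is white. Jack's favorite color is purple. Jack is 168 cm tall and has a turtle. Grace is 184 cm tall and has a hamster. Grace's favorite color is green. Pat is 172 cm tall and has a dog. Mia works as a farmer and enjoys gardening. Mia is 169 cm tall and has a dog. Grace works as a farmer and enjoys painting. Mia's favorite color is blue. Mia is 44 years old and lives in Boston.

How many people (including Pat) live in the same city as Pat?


Pat lives in Chicago. Count = 1

1


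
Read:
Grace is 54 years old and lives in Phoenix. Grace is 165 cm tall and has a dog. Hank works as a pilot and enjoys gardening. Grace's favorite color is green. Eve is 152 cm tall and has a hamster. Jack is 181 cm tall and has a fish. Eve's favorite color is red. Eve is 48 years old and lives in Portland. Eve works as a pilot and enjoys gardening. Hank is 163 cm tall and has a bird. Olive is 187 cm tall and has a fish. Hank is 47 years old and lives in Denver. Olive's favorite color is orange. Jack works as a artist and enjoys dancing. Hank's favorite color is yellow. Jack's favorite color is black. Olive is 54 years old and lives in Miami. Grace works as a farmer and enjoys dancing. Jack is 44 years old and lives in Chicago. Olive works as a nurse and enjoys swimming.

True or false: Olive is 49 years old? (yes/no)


Olive is actually 54. no

no


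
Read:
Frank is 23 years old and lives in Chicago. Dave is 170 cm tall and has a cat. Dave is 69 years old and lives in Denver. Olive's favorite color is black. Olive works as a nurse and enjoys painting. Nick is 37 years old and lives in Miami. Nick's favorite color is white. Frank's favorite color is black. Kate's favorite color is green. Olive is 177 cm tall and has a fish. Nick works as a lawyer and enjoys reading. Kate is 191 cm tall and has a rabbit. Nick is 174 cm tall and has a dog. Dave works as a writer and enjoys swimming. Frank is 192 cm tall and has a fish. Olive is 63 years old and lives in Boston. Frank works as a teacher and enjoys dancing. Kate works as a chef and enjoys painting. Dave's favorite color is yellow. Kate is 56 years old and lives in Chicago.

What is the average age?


Sum=248, n=5, avg=49.6

49.6


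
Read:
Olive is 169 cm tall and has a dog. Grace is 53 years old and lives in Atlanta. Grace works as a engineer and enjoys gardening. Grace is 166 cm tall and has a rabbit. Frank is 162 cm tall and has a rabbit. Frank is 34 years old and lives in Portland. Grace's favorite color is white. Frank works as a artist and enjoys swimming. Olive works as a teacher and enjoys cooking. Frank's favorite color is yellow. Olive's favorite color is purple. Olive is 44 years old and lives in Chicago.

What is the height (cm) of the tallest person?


Tallest: Olive at 169 cm

169


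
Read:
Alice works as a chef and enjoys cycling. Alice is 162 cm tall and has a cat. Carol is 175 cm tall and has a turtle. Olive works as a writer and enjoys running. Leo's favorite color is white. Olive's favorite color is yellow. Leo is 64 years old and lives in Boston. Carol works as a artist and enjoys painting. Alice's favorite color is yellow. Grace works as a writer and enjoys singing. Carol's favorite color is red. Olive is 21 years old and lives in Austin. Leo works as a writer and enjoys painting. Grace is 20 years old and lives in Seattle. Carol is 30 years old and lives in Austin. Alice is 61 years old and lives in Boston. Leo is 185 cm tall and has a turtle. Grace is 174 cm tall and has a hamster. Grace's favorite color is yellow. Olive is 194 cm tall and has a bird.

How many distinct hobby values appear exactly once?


Unique hobby values: 3

3


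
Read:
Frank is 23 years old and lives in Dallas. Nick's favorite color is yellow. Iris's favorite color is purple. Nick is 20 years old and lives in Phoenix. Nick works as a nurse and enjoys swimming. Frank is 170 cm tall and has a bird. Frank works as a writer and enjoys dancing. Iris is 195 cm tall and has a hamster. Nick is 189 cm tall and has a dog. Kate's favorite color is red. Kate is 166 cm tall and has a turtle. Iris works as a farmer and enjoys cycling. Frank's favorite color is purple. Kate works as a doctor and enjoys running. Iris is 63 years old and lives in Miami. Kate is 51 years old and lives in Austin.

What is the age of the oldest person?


Oldest: Iris at 63

63


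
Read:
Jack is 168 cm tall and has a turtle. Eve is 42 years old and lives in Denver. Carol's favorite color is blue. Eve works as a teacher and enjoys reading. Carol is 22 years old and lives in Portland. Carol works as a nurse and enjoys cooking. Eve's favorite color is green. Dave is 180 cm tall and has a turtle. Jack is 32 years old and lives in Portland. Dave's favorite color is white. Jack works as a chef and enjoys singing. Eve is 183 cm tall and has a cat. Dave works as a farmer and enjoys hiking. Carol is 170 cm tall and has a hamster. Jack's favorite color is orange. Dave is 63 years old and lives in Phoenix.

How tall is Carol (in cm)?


Carol is 170 cm tall

170


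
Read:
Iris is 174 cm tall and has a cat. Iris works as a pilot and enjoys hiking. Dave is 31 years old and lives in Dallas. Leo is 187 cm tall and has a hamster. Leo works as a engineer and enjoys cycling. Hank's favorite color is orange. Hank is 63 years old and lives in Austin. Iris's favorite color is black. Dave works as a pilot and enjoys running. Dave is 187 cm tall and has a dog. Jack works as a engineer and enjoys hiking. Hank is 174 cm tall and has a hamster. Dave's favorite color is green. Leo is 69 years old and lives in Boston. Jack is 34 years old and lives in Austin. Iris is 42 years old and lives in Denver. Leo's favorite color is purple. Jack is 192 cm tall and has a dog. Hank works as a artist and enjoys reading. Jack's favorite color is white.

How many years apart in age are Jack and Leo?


34 vs 69, diff = 35

35


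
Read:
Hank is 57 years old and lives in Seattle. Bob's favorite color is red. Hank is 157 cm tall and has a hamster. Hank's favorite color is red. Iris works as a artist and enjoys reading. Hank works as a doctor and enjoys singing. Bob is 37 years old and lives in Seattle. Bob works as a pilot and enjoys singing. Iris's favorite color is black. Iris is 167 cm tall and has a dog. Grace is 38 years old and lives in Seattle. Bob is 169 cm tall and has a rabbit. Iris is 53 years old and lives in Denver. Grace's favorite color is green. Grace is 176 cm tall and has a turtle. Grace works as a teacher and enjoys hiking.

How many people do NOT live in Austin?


Not in Austin: 4

4


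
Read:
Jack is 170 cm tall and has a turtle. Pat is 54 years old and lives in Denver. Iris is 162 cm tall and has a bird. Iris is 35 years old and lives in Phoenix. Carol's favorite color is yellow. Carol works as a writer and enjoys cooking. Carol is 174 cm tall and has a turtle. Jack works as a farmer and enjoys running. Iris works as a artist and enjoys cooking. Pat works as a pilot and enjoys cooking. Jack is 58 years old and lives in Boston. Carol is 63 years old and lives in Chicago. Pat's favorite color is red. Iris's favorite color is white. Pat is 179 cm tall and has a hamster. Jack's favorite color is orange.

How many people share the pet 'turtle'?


Count: 2

2


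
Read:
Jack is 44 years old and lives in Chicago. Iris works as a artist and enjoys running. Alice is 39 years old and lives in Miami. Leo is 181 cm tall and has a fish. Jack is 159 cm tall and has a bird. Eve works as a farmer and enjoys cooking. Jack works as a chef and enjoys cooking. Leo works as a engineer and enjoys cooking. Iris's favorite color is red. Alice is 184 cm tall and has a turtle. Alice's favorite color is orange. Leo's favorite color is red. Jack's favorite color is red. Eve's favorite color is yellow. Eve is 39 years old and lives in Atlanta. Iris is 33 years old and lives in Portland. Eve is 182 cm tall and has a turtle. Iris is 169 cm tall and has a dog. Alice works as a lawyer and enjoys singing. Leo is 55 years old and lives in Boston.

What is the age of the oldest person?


Oldest: Leo at 55

55


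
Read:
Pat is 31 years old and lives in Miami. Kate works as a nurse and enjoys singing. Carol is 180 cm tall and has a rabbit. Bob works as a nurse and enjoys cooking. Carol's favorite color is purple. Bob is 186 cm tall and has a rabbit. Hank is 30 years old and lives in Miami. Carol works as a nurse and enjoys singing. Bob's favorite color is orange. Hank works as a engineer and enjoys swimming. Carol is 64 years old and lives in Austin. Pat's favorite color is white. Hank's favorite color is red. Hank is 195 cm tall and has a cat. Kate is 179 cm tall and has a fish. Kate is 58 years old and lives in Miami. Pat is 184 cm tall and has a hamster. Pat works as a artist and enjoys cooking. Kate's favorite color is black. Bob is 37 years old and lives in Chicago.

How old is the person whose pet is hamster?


Person with pet=hamster is Pat, age 31

31


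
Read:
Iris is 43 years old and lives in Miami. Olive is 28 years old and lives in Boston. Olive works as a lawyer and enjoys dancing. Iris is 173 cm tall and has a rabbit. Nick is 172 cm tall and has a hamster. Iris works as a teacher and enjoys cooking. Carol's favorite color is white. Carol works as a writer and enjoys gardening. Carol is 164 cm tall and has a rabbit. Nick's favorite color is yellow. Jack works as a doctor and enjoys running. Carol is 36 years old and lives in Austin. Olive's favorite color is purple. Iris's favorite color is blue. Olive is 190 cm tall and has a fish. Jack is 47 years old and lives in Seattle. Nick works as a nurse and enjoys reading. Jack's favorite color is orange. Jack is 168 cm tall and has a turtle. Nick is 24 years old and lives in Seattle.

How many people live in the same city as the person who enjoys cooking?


Person with hobby cooking is Iris, city Miami. Count = 1

1


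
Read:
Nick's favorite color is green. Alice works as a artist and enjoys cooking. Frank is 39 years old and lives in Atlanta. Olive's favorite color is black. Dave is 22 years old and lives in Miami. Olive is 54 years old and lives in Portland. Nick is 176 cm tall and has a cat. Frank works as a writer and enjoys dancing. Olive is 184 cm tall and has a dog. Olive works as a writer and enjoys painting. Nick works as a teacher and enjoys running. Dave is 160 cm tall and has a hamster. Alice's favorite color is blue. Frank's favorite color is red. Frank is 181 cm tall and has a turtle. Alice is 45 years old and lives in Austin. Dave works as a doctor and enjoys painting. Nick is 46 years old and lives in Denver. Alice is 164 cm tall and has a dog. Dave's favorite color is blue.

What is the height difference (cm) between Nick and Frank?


|176 - 181| = 5

5


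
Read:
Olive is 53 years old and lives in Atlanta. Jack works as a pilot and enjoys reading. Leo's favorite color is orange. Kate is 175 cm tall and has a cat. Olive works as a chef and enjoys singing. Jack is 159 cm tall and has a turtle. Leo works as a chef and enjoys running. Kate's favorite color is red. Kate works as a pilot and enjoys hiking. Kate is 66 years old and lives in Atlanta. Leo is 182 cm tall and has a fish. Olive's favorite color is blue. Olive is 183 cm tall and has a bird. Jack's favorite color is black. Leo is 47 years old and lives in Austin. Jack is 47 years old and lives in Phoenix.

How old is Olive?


Olive is 53 years old

53


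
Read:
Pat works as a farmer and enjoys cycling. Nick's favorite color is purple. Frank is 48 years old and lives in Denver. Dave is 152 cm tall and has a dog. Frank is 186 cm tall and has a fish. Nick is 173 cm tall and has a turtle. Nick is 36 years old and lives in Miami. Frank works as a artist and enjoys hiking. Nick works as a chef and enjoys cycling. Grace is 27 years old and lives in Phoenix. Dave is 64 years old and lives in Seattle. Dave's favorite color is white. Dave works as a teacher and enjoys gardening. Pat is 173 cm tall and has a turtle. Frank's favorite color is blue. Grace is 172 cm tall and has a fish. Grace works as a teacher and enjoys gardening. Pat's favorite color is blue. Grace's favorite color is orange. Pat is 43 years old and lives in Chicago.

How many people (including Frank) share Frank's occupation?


Frank is a artist. Count = 1

1


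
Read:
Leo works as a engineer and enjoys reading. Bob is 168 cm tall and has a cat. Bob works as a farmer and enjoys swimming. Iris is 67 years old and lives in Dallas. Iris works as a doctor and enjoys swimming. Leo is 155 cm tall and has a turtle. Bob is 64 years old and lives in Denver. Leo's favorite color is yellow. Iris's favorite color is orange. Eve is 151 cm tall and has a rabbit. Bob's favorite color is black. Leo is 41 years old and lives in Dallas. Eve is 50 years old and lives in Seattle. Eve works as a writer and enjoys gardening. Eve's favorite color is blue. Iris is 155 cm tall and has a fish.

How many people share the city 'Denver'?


Count: 1

1


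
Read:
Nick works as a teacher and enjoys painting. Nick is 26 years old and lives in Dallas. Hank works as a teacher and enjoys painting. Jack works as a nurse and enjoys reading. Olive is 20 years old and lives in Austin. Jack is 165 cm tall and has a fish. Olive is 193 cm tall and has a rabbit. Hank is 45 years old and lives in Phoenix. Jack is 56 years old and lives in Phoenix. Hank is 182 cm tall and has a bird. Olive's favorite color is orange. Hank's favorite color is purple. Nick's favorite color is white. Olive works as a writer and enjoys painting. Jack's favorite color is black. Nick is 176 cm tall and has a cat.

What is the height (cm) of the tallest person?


Tallest: Olive at 193 cm

193


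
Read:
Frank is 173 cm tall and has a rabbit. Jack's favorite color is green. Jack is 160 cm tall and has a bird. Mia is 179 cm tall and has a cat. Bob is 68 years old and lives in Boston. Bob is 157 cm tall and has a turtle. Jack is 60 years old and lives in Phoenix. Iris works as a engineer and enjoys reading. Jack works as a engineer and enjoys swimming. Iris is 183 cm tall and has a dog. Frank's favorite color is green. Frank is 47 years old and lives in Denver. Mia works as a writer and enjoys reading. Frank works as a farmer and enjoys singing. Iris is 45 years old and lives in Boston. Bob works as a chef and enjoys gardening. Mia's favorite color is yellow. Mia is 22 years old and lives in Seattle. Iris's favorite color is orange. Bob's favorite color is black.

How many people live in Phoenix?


Count in Phoenix: 1

1


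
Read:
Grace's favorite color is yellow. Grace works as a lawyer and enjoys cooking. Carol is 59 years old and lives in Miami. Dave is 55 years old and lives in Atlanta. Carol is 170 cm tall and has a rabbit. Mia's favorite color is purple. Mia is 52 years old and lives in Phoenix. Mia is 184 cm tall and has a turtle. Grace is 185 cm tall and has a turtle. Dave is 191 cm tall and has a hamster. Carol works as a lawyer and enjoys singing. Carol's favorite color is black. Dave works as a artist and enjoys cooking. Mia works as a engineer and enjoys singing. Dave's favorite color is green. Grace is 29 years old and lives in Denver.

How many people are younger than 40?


Filter: 1

1


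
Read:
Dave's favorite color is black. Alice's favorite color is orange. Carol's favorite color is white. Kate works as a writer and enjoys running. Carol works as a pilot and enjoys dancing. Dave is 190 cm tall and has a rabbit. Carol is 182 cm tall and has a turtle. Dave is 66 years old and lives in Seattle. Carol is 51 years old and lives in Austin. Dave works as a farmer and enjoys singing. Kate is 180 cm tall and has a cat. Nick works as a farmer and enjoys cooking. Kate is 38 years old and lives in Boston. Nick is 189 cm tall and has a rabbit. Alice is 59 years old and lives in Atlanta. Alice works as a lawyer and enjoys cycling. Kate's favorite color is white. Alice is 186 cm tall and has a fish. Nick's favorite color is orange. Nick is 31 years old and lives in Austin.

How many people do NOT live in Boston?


Not in Boston: 4

4


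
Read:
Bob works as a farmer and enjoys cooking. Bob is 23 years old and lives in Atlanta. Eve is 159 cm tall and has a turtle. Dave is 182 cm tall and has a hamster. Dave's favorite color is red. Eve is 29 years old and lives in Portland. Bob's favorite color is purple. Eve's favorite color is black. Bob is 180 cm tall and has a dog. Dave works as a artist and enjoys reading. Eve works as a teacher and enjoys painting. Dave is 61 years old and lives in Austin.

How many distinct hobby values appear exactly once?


Unique hobby values: 3

3


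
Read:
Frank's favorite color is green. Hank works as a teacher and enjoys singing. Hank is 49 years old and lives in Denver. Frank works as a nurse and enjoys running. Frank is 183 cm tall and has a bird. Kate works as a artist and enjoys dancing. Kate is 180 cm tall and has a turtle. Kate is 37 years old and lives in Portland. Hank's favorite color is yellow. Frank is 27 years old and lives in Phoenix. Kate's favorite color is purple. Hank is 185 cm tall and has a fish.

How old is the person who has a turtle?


Person with turtle is Kate, age 37

37


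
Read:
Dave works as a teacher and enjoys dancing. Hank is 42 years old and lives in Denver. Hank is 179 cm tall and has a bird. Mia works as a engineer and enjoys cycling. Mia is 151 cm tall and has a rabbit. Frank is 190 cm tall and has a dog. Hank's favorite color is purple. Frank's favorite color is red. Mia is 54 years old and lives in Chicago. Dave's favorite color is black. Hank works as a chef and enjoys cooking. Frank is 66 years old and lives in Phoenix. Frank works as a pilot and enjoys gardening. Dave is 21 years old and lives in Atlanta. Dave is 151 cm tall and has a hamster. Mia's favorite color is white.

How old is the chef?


The chef is Hank, age 42

42


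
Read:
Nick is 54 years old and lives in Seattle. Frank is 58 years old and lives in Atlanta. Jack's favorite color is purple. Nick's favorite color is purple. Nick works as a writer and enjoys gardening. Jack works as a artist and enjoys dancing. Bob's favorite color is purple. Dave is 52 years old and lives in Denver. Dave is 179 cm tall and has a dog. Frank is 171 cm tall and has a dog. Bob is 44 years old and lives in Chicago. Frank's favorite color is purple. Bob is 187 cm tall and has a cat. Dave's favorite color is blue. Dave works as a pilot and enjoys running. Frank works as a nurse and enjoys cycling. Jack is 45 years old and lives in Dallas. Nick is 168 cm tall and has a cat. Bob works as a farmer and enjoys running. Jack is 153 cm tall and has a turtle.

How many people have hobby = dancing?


Count: 1

1


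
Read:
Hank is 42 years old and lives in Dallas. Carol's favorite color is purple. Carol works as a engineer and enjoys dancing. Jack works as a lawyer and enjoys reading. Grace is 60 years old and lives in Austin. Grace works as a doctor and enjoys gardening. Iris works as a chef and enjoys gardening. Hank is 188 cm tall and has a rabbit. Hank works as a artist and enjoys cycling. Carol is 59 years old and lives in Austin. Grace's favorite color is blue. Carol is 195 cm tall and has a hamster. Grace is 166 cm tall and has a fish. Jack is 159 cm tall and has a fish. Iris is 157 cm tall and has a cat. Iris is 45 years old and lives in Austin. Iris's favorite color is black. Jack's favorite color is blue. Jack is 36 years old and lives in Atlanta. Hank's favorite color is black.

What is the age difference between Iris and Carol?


|45 - 59| = 14

14


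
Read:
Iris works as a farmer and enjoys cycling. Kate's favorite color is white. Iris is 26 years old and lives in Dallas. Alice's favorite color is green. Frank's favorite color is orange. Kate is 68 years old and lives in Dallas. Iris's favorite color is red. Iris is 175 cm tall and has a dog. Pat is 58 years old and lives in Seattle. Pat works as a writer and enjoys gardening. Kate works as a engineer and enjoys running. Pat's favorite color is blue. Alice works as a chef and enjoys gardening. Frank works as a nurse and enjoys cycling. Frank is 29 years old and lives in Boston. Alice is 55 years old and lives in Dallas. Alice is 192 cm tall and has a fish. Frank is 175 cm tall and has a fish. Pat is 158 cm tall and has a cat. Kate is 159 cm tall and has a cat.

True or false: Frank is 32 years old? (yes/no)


Frank is actually 29. no

no


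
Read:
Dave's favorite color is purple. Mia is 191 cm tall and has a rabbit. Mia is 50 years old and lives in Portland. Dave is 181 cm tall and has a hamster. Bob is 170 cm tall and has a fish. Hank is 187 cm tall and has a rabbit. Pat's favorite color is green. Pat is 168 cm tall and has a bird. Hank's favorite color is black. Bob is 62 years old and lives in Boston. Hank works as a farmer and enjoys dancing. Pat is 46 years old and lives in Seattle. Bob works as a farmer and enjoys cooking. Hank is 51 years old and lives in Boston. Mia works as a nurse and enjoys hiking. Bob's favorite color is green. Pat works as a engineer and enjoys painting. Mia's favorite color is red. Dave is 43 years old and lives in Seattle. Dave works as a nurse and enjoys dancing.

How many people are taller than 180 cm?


Taller than 180: 3

3


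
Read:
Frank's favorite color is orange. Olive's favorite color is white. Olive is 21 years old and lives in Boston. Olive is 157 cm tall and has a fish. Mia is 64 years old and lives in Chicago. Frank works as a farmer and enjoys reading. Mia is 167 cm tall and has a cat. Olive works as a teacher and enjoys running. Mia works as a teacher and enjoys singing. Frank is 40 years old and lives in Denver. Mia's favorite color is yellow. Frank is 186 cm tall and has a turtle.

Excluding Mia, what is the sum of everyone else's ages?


Sum (excluding Mia): 61

61


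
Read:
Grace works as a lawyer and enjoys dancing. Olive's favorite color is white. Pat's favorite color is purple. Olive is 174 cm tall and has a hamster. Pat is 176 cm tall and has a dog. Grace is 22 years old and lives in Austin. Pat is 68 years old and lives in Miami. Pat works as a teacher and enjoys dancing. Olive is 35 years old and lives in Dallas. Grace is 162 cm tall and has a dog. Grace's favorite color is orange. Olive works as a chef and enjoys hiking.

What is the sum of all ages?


22+68+35 = 125

125


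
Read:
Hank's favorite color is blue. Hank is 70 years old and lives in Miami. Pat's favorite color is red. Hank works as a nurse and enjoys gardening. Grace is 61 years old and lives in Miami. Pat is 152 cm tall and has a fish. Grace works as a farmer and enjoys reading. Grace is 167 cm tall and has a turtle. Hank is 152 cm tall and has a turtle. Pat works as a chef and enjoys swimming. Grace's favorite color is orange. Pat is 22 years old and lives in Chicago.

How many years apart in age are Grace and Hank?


61 vs 70, diff = 9

9


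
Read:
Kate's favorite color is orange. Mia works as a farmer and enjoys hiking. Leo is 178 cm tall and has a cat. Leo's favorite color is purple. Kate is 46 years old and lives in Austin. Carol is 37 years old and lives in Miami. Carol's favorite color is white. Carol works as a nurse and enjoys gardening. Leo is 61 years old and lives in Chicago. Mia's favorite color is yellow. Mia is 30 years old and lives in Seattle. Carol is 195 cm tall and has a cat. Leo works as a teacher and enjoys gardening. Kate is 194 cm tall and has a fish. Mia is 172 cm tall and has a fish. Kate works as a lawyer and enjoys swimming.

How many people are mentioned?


People: Kate, Mia, Leo, Carol. Count = 4

4


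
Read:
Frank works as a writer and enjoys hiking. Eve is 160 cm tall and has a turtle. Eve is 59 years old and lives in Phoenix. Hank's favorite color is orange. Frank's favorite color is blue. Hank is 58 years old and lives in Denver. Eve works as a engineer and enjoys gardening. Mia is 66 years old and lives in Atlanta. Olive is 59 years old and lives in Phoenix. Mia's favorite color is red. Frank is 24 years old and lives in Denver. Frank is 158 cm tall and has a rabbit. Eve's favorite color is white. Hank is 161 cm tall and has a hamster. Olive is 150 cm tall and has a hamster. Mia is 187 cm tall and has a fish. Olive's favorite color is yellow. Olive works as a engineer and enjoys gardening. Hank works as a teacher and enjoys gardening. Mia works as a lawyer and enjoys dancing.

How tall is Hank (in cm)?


Hank is 161 cm tall

161


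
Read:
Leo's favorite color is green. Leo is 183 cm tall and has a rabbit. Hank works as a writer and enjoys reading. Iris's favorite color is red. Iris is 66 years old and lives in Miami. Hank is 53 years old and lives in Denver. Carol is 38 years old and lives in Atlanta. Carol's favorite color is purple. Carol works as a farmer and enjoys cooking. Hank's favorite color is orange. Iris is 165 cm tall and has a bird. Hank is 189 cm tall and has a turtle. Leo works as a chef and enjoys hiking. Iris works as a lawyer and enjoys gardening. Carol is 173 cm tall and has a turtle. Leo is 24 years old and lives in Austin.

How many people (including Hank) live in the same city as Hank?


Hank lives in Denver. Count = 1

1


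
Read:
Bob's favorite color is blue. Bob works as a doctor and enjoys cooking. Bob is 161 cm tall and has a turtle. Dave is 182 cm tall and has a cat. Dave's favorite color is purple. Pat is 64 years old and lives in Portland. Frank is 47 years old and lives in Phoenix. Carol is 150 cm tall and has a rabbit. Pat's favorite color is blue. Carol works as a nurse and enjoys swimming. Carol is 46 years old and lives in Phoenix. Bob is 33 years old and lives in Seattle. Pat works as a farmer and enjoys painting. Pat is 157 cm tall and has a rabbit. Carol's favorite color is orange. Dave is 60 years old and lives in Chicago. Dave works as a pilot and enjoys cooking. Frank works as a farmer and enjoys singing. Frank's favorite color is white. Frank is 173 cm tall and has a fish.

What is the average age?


Sum=250, n=5, avg=50

50


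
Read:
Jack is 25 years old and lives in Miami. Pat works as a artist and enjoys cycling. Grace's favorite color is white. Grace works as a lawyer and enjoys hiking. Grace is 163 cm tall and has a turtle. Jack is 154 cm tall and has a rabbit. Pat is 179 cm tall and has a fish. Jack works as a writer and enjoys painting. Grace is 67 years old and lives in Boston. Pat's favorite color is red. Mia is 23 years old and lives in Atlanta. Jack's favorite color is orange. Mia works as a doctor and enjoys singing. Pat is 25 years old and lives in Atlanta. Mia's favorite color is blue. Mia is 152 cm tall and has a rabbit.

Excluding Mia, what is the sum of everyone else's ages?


Sum (excluding Mia): 117

117


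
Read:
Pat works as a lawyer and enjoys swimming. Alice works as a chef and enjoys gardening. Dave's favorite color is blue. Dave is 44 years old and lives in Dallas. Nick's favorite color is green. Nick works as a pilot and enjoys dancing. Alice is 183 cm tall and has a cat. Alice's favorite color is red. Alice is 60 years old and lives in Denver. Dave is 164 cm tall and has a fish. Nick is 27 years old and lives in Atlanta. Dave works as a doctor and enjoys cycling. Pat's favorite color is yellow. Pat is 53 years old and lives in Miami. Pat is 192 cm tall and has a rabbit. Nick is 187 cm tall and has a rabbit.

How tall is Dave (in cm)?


Dave is 164 cm tall

164


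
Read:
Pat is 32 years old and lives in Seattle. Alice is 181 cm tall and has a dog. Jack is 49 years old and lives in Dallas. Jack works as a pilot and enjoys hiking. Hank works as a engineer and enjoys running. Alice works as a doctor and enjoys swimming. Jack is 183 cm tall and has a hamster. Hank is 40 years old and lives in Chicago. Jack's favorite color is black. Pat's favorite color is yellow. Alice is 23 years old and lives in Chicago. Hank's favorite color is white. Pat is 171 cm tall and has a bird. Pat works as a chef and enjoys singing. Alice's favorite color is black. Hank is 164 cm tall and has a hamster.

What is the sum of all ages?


40+32+49+23 = 144

144


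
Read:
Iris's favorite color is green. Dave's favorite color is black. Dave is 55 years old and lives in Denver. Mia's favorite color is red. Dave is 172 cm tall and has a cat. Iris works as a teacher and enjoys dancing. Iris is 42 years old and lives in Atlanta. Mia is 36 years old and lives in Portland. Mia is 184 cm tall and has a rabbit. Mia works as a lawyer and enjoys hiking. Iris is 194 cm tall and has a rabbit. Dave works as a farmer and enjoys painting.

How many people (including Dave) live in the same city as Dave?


Dave lives in Denver. Count = 1

1


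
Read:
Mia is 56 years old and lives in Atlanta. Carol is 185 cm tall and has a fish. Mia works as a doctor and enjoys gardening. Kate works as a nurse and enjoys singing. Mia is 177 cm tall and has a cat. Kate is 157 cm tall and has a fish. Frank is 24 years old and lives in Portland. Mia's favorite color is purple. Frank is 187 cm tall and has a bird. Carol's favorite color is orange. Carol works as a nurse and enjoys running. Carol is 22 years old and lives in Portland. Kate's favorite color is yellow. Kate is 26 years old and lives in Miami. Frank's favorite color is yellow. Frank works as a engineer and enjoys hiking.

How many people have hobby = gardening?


Count: 1

1


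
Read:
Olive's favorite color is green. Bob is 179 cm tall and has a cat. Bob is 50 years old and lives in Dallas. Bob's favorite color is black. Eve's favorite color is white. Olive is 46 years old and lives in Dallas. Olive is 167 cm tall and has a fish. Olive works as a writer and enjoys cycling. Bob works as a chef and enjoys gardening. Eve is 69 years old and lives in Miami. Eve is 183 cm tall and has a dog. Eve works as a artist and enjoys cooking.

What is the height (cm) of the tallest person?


Tallest: Eve at 183 cm

183


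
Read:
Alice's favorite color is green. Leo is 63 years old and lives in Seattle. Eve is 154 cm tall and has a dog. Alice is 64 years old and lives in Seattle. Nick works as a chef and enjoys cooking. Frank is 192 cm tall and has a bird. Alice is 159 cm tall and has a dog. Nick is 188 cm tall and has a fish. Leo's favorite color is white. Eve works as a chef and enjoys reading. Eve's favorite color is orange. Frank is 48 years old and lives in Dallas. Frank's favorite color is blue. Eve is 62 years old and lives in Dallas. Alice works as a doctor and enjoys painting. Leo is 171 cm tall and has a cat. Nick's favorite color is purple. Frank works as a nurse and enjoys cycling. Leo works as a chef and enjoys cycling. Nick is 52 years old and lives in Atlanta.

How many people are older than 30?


Filter: 5

5


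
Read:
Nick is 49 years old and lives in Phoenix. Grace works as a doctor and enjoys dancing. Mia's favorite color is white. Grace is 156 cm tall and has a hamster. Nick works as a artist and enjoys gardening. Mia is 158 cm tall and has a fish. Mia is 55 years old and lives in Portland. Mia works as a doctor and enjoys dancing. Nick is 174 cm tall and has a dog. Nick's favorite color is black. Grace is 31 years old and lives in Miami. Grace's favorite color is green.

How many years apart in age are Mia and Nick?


55 vs 49, diff = 6

6


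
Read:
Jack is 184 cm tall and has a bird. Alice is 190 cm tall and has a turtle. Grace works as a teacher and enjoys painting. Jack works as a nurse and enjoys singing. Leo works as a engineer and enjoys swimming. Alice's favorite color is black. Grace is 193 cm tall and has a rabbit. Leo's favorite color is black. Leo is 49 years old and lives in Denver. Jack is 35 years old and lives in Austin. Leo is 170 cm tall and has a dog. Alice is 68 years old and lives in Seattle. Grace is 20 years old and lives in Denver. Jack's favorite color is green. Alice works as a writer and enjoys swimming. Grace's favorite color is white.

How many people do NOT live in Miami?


Not in Miami: 4

4


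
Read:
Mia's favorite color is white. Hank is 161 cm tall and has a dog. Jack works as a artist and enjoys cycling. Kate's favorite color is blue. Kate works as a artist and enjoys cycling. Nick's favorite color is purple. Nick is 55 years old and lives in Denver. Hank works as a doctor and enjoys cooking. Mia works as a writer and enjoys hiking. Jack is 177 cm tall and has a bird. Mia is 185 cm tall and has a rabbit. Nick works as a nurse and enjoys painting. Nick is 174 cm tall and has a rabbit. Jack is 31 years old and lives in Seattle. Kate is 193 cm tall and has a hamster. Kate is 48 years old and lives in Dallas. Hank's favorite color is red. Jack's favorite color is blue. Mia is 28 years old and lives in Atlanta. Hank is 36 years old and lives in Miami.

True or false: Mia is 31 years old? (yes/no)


Mia is actually 28. no

no


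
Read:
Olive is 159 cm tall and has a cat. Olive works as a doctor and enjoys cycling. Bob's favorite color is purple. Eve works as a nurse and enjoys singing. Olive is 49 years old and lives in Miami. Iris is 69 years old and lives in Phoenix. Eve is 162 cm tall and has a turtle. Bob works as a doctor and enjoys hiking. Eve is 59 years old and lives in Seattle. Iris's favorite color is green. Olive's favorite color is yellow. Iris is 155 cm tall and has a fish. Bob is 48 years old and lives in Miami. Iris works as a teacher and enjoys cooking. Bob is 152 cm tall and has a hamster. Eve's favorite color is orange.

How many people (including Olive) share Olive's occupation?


Olive is a doctor. Count = 2

2


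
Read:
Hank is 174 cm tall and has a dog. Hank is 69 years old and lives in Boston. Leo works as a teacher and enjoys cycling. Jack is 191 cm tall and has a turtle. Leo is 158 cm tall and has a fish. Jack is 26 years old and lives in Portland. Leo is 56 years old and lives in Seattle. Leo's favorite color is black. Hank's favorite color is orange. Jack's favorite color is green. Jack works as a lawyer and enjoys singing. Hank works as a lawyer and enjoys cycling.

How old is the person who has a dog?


Person with dog is Hank, age 69

69


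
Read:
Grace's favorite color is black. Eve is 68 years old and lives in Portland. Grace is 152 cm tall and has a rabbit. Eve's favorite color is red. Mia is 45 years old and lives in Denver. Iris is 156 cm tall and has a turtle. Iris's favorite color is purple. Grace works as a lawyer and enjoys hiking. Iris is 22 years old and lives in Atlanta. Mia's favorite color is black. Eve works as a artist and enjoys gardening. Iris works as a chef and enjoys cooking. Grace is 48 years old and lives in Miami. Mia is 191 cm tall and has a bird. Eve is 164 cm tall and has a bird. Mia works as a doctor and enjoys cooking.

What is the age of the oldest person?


Oldest: Eve at 68

68


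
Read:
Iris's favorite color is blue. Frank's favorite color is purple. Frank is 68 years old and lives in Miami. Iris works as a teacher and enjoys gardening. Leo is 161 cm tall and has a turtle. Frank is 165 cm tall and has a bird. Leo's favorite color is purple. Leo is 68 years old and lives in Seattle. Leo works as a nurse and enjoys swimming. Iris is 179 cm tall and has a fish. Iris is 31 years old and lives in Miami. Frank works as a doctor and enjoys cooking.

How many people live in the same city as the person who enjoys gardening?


Person with hobby gardening is Iris, city Miami. Count = 2

2


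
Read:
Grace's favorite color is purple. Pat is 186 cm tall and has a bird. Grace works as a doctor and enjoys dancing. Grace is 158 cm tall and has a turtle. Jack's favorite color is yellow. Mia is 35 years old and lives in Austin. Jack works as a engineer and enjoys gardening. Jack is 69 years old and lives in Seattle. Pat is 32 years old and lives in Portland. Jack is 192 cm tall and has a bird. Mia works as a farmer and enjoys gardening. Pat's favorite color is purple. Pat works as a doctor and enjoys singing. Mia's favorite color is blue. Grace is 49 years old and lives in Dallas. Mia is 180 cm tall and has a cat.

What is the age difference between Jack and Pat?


|69 - 32| = 37

37


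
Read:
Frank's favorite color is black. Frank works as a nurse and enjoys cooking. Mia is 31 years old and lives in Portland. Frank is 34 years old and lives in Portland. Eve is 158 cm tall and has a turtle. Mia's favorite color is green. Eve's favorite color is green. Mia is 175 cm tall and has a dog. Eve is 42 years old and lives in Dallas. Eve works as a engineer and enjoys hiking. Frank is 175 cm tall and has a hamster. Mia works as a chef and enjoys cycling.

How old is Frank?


Frank is 34 years old

34


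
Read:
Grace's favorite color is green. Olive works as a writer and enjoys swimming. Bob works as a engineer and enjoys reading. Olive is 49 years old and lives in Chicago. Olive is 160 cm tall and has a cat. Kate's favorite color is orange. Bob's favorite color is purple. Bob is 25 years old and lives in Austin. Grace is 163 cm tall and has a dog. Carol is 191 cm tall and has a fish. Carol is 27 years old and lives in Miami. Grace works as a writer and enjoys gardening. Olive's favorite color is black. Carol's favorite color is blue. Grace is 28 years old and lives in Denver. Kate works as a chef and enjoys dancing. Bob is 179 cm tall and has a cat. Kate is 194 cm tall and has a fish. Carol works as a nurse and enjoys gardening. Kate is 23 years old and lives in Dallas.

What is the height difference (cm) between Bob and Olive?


|179 - 160| = 19

19


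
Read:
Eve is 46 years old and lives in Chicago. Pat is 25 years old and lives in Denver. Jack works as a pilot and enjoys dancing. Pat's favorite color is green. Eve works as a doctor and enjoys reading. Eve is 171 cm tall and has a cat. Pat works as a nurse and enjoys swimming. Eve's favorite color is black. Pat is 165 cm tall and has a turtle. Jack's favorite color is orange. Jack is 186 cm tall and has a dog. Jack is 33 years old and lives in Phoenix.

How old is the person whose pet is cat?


Person with pet=cat is Eve, age 46

46


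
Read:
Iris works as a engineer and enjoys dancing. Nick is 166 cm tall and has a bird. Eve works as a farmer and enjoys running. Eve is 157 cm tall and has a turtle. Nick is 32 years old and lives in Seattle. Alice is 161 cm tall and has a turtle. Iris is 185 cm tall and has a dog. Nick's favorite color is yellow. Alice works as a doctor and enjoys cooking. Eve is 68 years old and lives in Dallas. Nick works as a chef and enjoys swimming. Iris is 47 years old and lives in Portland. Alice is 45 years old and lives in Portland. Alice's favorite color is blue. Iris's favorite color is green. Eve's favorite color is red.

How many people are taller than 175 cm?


Taller than 175: 1

1


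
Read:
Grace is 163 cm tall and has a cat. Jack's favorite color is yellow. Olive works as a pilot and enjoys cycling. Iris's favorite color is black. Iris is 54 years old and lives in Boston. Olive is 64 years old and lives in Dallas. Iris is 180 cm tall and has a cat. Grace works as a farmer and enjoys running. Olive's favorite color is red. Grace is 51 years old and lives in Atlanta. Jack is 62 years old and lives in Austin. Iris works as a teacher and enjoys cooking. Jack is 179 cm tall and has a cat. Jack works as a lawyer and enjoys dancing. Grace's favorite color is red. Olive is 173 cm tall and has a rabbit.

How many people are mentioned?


People: Olive, Grace, Jack, Iris. Count = 4

4


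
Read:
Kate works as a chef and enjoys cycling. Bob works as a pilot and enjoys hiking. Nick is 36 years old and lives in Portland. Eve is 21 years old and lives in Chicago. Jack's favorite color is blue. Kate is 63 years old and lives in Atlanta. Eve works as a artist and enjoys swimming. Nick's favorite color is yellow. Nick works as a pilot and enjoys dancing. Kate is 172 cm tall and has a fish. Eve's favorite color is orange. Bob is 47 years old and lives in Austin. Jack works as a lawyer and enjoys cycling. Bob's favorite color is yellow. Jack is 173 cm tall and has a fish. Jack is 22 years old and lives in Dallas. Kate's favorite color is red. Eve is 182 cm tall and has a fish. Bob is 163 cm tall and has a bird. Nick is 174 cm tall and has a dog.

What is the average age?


Sum=189, n=5, avg=37.8

37.8
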